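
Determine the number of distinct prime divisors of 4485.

4

4485 = 3 · 1495
1495 = 5 · 299
299 = 13 · 23
4485 = 3 · 5 · 13 · 23, which has 4 distinct prime factors.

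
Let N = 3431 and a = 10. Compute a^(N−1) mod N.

1068

10^1 ≡ 10 (mod 3431)
10^2 ≡ 10^2 = 100 ≡ 100 (mod 3431)
10^4 ≡ 100^2 = 10000 ≡ 3138 (mod 3431)
10^8 ≡ 3138^2 = 9847044 ≡ 74 (mod 3431)
10^16 ≡ 74^2 = 5476 ≡ 2045 (mod 3431)
10^32 ≡ 2045^2 = 4182025 ≡ 3067 (mod 3431)
10^64 ≡ 3067^2 = 9406489 ≡ 2118 (mod 3431)
10^128 ≡ 2118^2 = 4485924 ≡ 1607 (mod 3431)
10^256 ≡ 1607^2 = 2582449 ≡ 2337 (mod 3431)
10^512 ≡ 2337^2 = 5461569 ≡ 2848 (mod 3431)
10^1024 ≡ 2848^2 = 8111104 ≡ 220 (mod 3431)
10^2048 ≡ 220^2 = 48400 ≡ 366 (mod 3431)
3430 = 2048 + 1024 + 256 + 64 + 32 + 4 + 2 in binary powers of 2.
So 10^3430 ≡ 366 · 220 · 2337 · 2118 · 3067 · 3138 · 100 ≡ 1068 (mod 3431).
Since 1068 ≠ 1, base 10 is a Fermat witness: 3431 is composite.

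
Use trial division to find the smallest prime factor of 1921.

1921 is odd.
Digit sum 13, not divisible by 3.
Ends in 1: not divisible by 5.
7: 1921 = 7·274 + 3
11: 1921 = 11·174 + 7
13: 1921 = 13·147 + 10
17: 1921 = 17·113

17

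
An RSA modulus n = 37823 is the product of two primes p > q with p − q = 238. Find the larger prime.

Since p = q + 238, we have 37823 = q(q + 238), so q² + 238q − 37823 = 0.
Discriminant: 238² + 4·37823 = 56644 + 151292 = 207936; √207936 = 456.
q = (−238 + 456)/2 = 109, and p = q + 238 = 347.
Check: 109 · 347 = 37823.

347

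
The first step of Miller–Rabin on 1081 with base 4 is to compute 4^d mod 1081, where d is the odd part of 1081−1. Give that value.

1081 − 1 = 1080 = 2^3 · 135, so d = 135.
4^1 ≡ 4 (mod 1081)
4^2 ≡ 4^2 = 16 ≡ 16 (mod 1081)
4^4 ≡ 16^2 = 256 ≡ 256 (mod 1081)
4^8 ≡ 256^2 = 65536 ≡ 676 (mod 1081)
4^16 ≡ 676^2 = 456976 ≡ 794 (mod 1081)
4^32 ≡ 794^2 = 630436 ≡ 213 (mod 1081)
4^64 ≡ 213^2 = 45369 ≡ 1048 (mod 1081)
4^128 ≡ 1048^2 = 1098304 ≡ 8 (mod 1081)
135 = 128 + 4 + 2 + 1 in binary powers of 2.
So 4^135 ≡ 8 · 256 · 16 · 4 ≡ 271 (mod 1081).
Squaring chain: 271 → 1014 → 165; never reaches −1, so base 4 is a Miller–Rabin witness that 1081 is composite.

271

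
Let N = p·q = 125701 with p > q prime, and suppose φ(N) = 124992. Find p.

373

φ(n) = (p−1)(q−1) = n − (p+q) + 1, so p + q = 125701 − 124992 + 1 = 710.
p and q are the roots of t² − 710t + 125701 = 0.
Discriminant: 710² − 4·125701 = 504100 − 502804 = 1296; √1296 = 36.
q = (710 − 36)/2 = 337, p = (710 + 36)/2 = 373.
Check: 337 · 373 = 125701.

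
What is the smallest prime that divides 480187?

19

480187 is odd.
Digit sum 28, not divisible by 3.
Ends in 7: not divisible by 5.
7: 480187 = 7·68598 + 1
11: 480187 = 11·43653 + 4
13: 480187 = 13·36937 + 6
17: 480187 = 17·28246 + 5
19: 480187 = 19·25273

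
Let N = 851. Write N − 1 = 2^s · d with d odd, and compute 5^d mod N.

851 − 1 = 850 = 2^1 · 425, so d = 425.
5^1 ≡ 5 (mod 851)
5^2 ≡ 5^2 = 25 ≡ 25 (mod 851)
5^4 ≡ 25^2 = 625 ≡ 625 (mod 851)
5^8 ≡ 625^2 = 390625 ≡ 16 (mod 851)
5^16 ≡ 16^2 = 256 ≡ 256 (mod 851)
5^32 ≡ 256^2 = 65536 ≡ 9 (mod 851)
5^64 ≡ 9^2 = 81 ≡ 81 (mod 851)
5^128 ≡ 81^2 = 6561 ≡ 604 (mod 851)
5^256 ≡ 604^2 = 364816 ≡ 588 (mod 851)
425 = 256 + 128 + 32 + 8 + 1 in binary powers of 2.
So 5^425 ≡ 588 · 604 · 9 · 16 · 5 ≡ 109 (mod 851).
Squaring chain: 109; never reaches −1, so base 5 is a Miller–Rabin witness that 851 is composite.

109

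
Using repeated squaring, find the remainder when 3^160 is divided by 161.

3^1 ≡ 3 (mod 161)
3^2 ≡ 3^2 = 9 ≡ 9 (mod 161)
3^4 ≡ 9^2 = 81 ≡ 81 (mod 161)
3^8 ≡ 81^2 = 6561 ≡ 121 (mod 161)
3^16 ≡ 121^2 = 14641 ≡ 151 (mod 161)
3^32 ≡ 151^2 = 22801 ≡ 100 (mod 161)
3^64 ≡ 100^2 = 10000 ≡ 18 (mod 161)
3^128 ≡ 18^2 = 324 ≡ 2 (mod 161)
160 = 128 + 32 in binary powers of 2.
So 3^160 ≡ 2 · 100 ≡ 39 (mod 161).
Since 39 ≠ 1, base 3 is a Fermat witness: 161 is composite.

39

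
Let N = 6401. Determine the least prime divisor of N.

37

6401 is odd.
Digit sum 11, not divisible by 3.
Ends in 1: not divisible by 5.
7: 6401 = 7·914 + 3
11: 6401 = 11·581 + 10
13: 6401 = 13·492 + 5
17: 6401 = 17·376 + 9
19: 6401 = 19·336 + 17
23: 6401 = 23·278 + 7
29: 6401 = 29·220 + 21
31: 6401 = 31·206 + 15
37: 6401 = 37·173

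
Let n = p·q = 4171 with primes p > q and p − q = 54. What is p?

97

Since p = q + 54, we have 4171 = q(q + 54), so q² + 54q − 4171 = 0.
Discriminant: 54² + 4·4171 = 2916 + 16684 = 19600; √19600 = 140.
q = (−54 + 140)/2 = 43, and p = q + 54 = 97.
Check: 43 · 97 = 4171.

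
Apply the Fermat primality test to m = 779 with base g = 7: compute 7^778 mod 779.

7^1 ≡ 7 (mod 779)
7^2 ≡ 7^2 = 49 ≡ 49 (mod 779)
7^4 ≡ 49^2 = 2401 ≡ 64 (mod 779)
7^8 ≡ 64^2 = 4096 ≡ 201 (mod 779)
7^16 ≡ 201^2 = 40401 ≡ 672 (mod 779)
7^32 ≡ 672^2 = 451584 ≡ 543 (mod 779)
7^64 ≡ 543^2 = 294849 ≡ 387 (mod 779)
7^128 ≡ 387^2 = 149769 ≡ 201 (mod 779)
7^256 ≡ 201^2 = 40401 ≡ 672 (mod 779)
7^512 ≡ 672^2 = 451584 ≡ 543 (mod 779)
778 = 512 + 256 + 8 + 2 in binary powers of 2.
So 7^778 ≡ 543 · 672 · 201 · 49 ≡ 292 (mod 779).
Since 292 ≠ 1, base 7 is a Fermat witness: 779 is composite.

292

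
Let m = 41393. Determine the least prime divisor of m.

11

41393 is odd.
Digit sum 20, not divisible by 3.
Ends in 3: not divisible by 5.
7: 41393 = 7·5913 + 2
11: 41393 = 11·3763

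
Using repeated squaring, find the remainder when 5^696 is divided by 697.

5^1 ≡ 5 (mod 697)
5^2 ≡ 5^2 = 25 ≡ 25 (mod 697)
5^4 ≡ 25^2 = 625 ≡ 625 (mod 697)
5^8 ≡ 625^2 = 390625 ≡ 305 (mod 697)
5^16 ≡ 305^2 = 93025 ≡ 324 (mod 697)
5^32 ≡ 324^2 = 104976 ≡ 426 (mod 697)
5^64 ≡ 426^2 = 181476 ≡ 256 (mod 697)
5^128 ≡ 256^2 = 65536 ≡ 18 (mod 697)
5^256 ≡ 18^2 = 324 ≡ 324 (mod 697)
5^512 ≡ 324^2 = 104976 ≡ 426 (mod 697)
696 = 512 + 128 + 32 + 16 + 8 in binary powers of 2.
So 5^696 ≡ 426 · 18 · 426 · 324 · 305 ≡ 611 (mod 697).
Since 611 ≠ 1, base 5 is a Fermat witness: 697 is composite.

611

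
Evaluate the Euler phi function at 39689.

Factor: 39689 = 13 · 43 · 71.
φ(39689) = (13−1) · (43−1) · (71−1) = 12 · 42 · 70 = 35280.

35280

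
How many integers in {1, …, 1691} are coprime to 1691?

Factor: 1691 = 19 · 89.
φ(1691) = (19−1) · (89−1) = 18 · 88 = 1584.

1584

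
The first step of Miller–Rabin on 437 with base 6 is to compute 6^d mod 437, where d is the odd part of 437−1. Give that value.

437 − 1 = 436 = 2^2 · 109, so d = 109.
6^1 ≡ 6 (mod 437)
6^2 ≡ 6^2 = 36 ≡ 36 (mod 437)
6^4 ≡ 36^2 = 1296 ≡ 422 (mod 437)
6^8 ≡ 422^2 = 178084 ≡ 225 (mod 437)
6^16 ≡ 225^2 = 50625 ≡ 370 (mod 437)
6^32 ≡ 370^2 = 136900 ≡ 119 (mod 437)
6^64 ≡ 119^2 = 14161 ≡ 177 (mod 437)
109 = 64 + 32 + 8 + 4 + 1 in binary powers of 2.
So 6^109 ≡ 177 · 119 · 225 · 422 · 6 ≡ 234 (mod 437).
Squaring chain: 234 → 131; never reaches −1, so base 6 is a Miller–Rabin witness that 437 is composite.

234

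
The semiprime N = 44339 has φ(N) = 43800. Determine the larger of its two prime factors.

φ(n) = (p−1)(q−1) = n − (p+q) + 1, so p + q = 44339 − 43800 + 1 = 540.
p and q are the roots of t² − 540t + 44339 = 0.
Discriminant: 540² − 4·44339 = 291600 − 177356 = 114244; √114244 = 338.
q = (540 − 338)/2 = 101, p = (540 + 338)/2 = 439.
Check: 101 · 439 = 44339.

439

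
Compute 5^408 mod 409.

5^1 ≡ 5 (mod 409)
5^2 ≡ 5^2 = 25 ≡ 25 (mod 409)
5^4 ≡ 25^2 = 625 ≡ 216 (mod 409)
5^8 ≡ 216^2 = 46656 ≡ 30 (mod 409)
5^16 ≡ 30^2 = 900 ≡ 82 (mod 409)
5^32 ≡ 82^2 = 6724 ≡ 180 (mod 409)
5^64 ≡ 180^2 = 32400 ≡ 89 (mod 409)
5^128 ≡ 89^2 = 7921 ≡ 150 (mod 409)
5^256 ≡ 150^2 = 22500 ≡ 5 (mod 409)
408 = 256 + 128 + 16 + 8 in binary powers of 2.
So 5^408 ≡ 5 · 150 · 82 · 30 ≡ 1 (mod 409).
Since the result is 1, base 5 gives no evidence that 409 is composite.

1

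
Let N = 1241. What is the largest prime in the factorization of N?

73

1241 = 17 · 73
73 is prime.
So 1241 = 17 · 73; the largest prime factor is 73.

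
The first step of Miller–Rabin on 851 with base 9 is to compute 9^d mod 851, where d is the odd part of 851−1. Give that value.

851 − 1 = 850 = 2^1 · 425, so d = 425.
9^1 ≡ 9 (mod 851)
9^2 ≡ 9^2 = 81 ≡ 81 (mod 851)
9^4 ≡ 81^2 = 6561 ≡ 604 (mod 851)
9^8 ≡ 604^2 = 364816 ≡ 588 (mod 851)
9^16 ≡ 588^2 = 345744 ≡ 238 (mod 851)
9^32 ≡ 238^2 = 56644 ≡ 478 (mod 851)
9^64 ≡ 478^2 = 228484 ≡ 416 (mod 851)
9^128 ≡ 416^2 = 173056 ≡ 303 (mod 851)
9^256 ≡ 303^2 = 91809 ≡ 752 (mod 851)
425 = 256 + 128 + 32 + 8 + 1 in binary powers of 2.
So 9^425 ≡ 752 · 303 · 478 · 588 · 9 ≡ 303 (mod 851).
Squaring chain: 303; never reaches −1, so base 9 is a Miller–Rabin witness that 851 is composite.

303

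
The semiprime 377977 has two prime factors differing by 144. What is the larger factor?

Since p = q + 144, we have 377977 = q(q + 144), so q² + 144q − 377977 = 0.
Discriminant: 144² + 4·377977 = 20736 + 1511908 = 1532644; √1532644 = 1238.
q = (−144 + 1238)/2 = 547, and p = q + 144 = 691.
Check: 547 · 691 = 377977.

691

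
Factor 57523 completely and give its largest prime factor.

57523 = 23 · 2501
2501 = 41 · 61
61 is prime.
So 57523 = 23 · 41 · 61; the largest prime factor is 61.

61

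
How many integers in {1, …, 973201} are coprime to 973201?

943488

Factor: 973201 = 79 · 97 · 127.
φ(973201) = (79−1) · (97−1) · (127−1) = 78 · 96 · 126 = 943488.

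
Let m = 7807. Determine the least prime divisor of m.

37

7807 is odd.
Digit sum 22, not divisible by 3.
Ends in 7: not divisible by 5.
7: 7807 = 7·1115 + 2
11: 7807 = 11·709 + 8
13: 7807 = 13·600 + 7
17: 7807 = 17·459 + 4
19: 7807 = 19·410 + 17
23: 7807 = 23·339 + 10
29: 7807 = 29·269 + 6
31: 7807 = 31·251 + 26
37: 7807 = 37·211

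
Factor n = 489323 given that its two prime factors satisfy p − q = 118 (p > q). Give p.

761

Since p = q + 118, we have 489323 = q(q + 118), so q² + 118q − 489323 = 0.
Discriminant: 118² + 4·489323 = 13924 + 1957292 = 1971216; √1971216 = 1404.
q = (−118 + 1404)/2 = 643, and p = q + 118 = 761.
Check: 643 · 761 = 489323.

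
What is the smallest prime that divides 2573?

2573 is odd.
Digit sum 17, not divisible by 3.
Ends in 3: not divisible by 5.
7: 2573 = 7·367 + 4
11: 2573 = 11·233 + 10
13: 2573 = 13·197 + 12
17: 2573 = 17·151 + 6
19: 2573 = 19·135 + 8
23: 2573 = 23·111 + 20
29: 2573 = 29·88 + 21
31: 2573 = 31·83

31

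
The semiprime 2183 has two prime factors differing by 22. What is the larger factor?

Since p = q + 22, we have 2183 = q(q + 22), so q² + 22q − 2183 = 0.
Discriminant: 22² + 4·2183 = 484 + 8732 = 9216; √9216 = 96.
q = (−22 + 96)/2 = 37, and p = q + 22 = 59.
Check: 37 · 59 = 2183.

59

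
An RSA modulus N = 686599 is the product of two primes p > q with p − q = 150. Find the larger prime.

907

Since p = q + 150, we have 686599 = q(q + 150), so q² + 150q − 686599 = 0.
Discriminant: 150² + 4·686599 = 22500 + 2746396 = 2768896; √2768896 = 1664.
q = (−150 + 1664)/2 = 757, and p = q + 150 = 907.
Check: 757 · 907 = 686599.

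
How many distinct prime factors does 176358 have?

6

176358 = 2 · 88179
88179 = 3 · 29393
29393 = 7 · 4199
4199 = 13 · 323
323 = 17 · 19
176358 = 2 · 3 · 7 · 13 · 17 · 19, which has 6 distinct prime factors.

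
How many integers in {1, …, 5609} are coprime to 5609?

5460

Factor: 5609 = 71 · 79.
φ(5609) = (71−1) · (79−1) = 70 · 78 = 5460.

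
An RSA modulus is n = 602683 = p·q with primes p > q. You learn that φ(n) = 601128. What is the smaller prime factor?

φ(n) = (p−1)(q−1) = n − (p+q) + 1, so p + q = 602683 − 601128 + 1 = 1556.
p and q are the roots of t² − 1556t + 602683 = 0.
Discriminant: 1556² − 4·602683 = 2421136 − 2410732 = 10404; √10404 = 102.
q = (1556 − 102)/2 = 727, p = (1556 + 102)/2 = 829.
Check: 727 · 829 = 602683.

727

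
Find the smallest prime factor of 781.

11

781 is odd.
Digit sum 16, not divisible by 3.
Ends in 1: not divisible by 5.
7: 781 = 7·111 + 4
11: 781 = 11·71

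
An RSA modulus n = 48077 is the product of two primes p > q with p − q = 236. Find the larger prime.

367

Since p = q + 236, we have 48077 = q(q + 236), so q² + 236q − 48077 = 0.
Discriminant: 236² + 4·48077 = 55696 + 192308 = 248004; √248004 = 498.
q = (−236 + 498)/2 = 131, and p = q + 236 = 367.
Check: 131 · 367 = 48077.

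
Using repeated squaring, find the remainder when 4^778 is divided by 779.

674

4^1 ≡ 4 (mod 779)
4^2 ≡ 4^2 = 16 ≡ 16 (mod 779)
4^4 ≡ 16^2 = 256 ≡ 256 (mod 779)
4^8 ≡ 256^2 = 65536 ≡ 100 (mod 779)
4^16 ≡ 100^2 = 10000 ≡ 652 (mod 779)
4^32 ≡ 652^2 = 425104 ≡ 549 (mod 779)
4^64 ≡ 549^2 = 301401 ≡ 707 (mod 779)
4^128 ≡ 707^2 = 499849 ≡ 510 (mod 779)
4^256 ≡ 510^2 = 260100 ≡ 693 (mod 779)
4^512 ≡ 693^2 = 480249 ≡ 385 (mod 779)
778 = 512 + 256 + 8 + 2 in binary powers of 2.
So 4^778 ≡ 385 · 693 · 100 · 16 ≡ 674 (mod 779).
Since 674 ≠ 1, base 4 is a Fermat witness: 779 is composite.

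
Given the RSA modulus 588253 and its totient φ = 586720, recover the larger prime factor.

773

φ(n) = (p−1)(q−1) = n − (p+q) + 1, so p + q = 588253 − 586720 + 1 = 1534.
p and q are the roots of t² − 1534t + 588253 = 0.
Discriminant: 1534² − 4·588253 = 2353156 − 2353012 = 144; √144 = 12.
q = (1534 − 12)/2 = 761, p = (1534 + 12)/2 = 773.
Check: 761 · 773 = 588253.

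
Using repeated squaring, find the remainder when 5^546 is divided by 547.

5^1 ≡ 5 (mod 547)
5^2 ≡ 5^2 = 25 ≡ 25 (mod 547)
5^4 ≡ 25^2 = 625 ≡ 78 (mod 547)
5^8 ≡ 78^2 = 6084 ≡ 67 (mod 547)
5^16 ≡ 67^2 = 4489 ≡ 113 (mod 547)
5^32 ≡ 113^2 = 12769 ≡ 188 (mod 547)
5^64 ≡ 188^2 = 35344 ≡ 336 (mod 547)
5^128 ≡ 336^2 = 112896 ≡ 214 (mod 547)
5^256 ≡ 214^2 = 45796 ≡ 395 (mod 547)
5^512 ≡ 395^2 = 156025 ≡ 130 (mod 547)
546 = 512 + 32 + 2 in binary powers of 2.
So 5^546 ≡ 130 · 188 · 25 ≡ 1 (mod 547).
Since the result is 1, base 5 gives no evidence that 547 is composite.

1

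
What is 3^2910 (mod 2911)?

3^1 ≡ 3 (mod 2911)
3^2 ≡ 3^2 = 9 ≡ 9 (mod 2911)
3^4 ≡ 9^2 = 81 ≡ 81 (mod 2911)
3^8 ≡ 81^2 = 6561 ≡ 739 (mod 2911)
3^16 ≡ 739^2 = 546121 ≡ 1764 (mod 2911)
3^32 ≡ 1764^2 = 3111696 ≡ 2748 (mod 2911)
3^64 ≡ 2748^2 = 7551504 ≡ 370 (mod 2911)
3^128 ≡ 370^2 = 136900 ≡ 83 (mod 2911)
3^256 ≡ 83^2 = 6889 ≡ 1067 (mod 2911)
3^512 ≡ 1067^2 = 1138489 ≡ 288 (mod 2911)
3^1024 ≡ 288^2 = 82944 ≡ 1436 (mod 2911)
3^2048 ≡ 1436^2 = 2062096 ≡ 1108 (mod 2911)
2910 = 2048 + 512 + 256 + 64 + 16 + 8 + 4 + 2 in binary powers of 2.
So 3^2910 ≡ 1108 · 288 · 1067 · 370 · 1764 · 739 · 81 · 9 ≡ 811 (mod 2911).
Since 811 ≠ 1, base 3 is a Fermat witness: 2911 is composite.

811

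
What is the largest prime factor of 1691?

1691 = 19 · 89
89 is prime.
So 1691 = 19 · 89; the largest prime factor is 89.

89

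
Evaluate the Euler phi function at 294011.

Factor: 294011 = 41 · 71 · 101.
φ(294011) = (41−1) · (71−1) · (101−1) = 40 · 70 · 100 = 280000.

280000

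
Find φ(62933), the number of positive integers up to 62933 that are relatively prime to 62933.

Factor: 62933 = 13 · 47 · 103.
φ(62933) = (13−1) · (47−1) · (103−1) = 12 · 46 · 102 = 56304.

56304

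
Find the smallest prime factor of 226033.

226033 is odd.
Digit sum 16, not divisible by 3.
Ends in 3: not divisible by 5.
7: 226033 = 7·32290 + 3
11: 226033 = 11·20548 + 5
13: 226033 = 13·17387 + 2
17: 226033 = 17·13296 + 1
19: 226033 = 19·11896 + 9
23: 226033 = 23·9827 + 12
29: 226033 = 29·7794 + 7
31: 226033 = 31·7291 + 12
37: 226033 = 37·6109

37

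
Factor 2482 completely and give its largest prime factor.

2482 = 2 · 1241
1241 = 17 · 73
73 is prime.
So 2482 = 2 · 17 · 73; the largest prime factor is 73.

73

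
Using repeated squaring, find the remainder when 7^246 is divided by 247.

7^1 ≡ 7 (mod 247)
7^2 ≡ 7^2 = 49 ≡ 49 (mod 247)
7^4 ≡ 49^2 = 2401 ≡ 178 (mod 247)
7^8 ≡ 178^2 = 31684 ≡ 68 (mod 247)
7^16 ≡ 68^2 = 4624 ≡ 178 (mod 247)
7^32 ≡ 178^2 = 31684 ≡ 68 (mod 247)
7^64 ≡ 68^2 = 4624 ≡ 178 (mod 247)
7^128 ≡ 178^2 = 31684 ≡ 68 (mod 247)
246 = 128 + 64 + 32 + 16 + 4 + 2 in binary powers of 2.
So 7^246 ≡ 68 · 178 · 68 · 178 · 178 · 49 ≡ 77 (mod 247).
Since 77 ≠ 1, base 7 is a Fermat witness: 247 is composite.

77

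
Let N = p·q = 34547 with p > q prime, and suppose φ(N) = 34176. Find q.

φ(n) = (p−1)(q−1) = n − (p+q) + 1, so p + q = 34547 − 34176 + 1 = 372.
p and q are the roots of t² − 372t + 34547 = 0.
Discriminant: 372² − 4·34547 = 138384 − 138188 = 196; √196 = 14.
q = (372 − 14)/2 = 179, p = (372 + 14)/2 = 193.
Check: 179 · 193 = 34547.

179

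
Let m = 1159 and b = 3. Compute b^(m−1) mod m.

1071

3^1 ≡ 3 (mod 1159)
3^2 ≡ 3^2 = 9 ≡ 9 (mod 1159)
3^4 ≡ 9^2 = 81 ≡ 81 (mod 1159)
3^8 ≡ 81^2 = 6561 ≡ 766 (mod 1159)
3^16 ≡ 766^2 = 586756 ≡ 302 (mod 1159)
3^32 ≡ 302^2 = 91204 ≡ 802 (mod 1159)
3^64 ≡ 802^2 = 643204 ≡ 1118 (mod 1159)
3^128 ≡ 1118^2 = 1249924 ≡ 522 (mod 1159)
3^256 ≡ 522^2 = 272484 ≡ 119 (mod 1159)
3^512 ≡ 119^2 = 14161 ≡ 253 (mod 1159)
3^1024 ≡ 253^2 = 64009 ≡ 264 (mod 1159)
1158 = 1024 + 128 + 4 + 2 in binary powers of 2.
So 3^1158 ≡ 264 · 522 · 81 · 9 ≡ 1071 (mod 1159).
Since 1071 ≠ 1, base 3 is a Fermat witness: 1159 is composite.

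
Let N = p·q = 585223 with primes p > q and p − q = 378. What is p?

Since p = q + 378, we have 585223 = q(q + 378), so q² + 378q − 585223 = 0.
Discriminant: 378² + 4·585223 = 142884 + 2340892 = 2483776; √2483776 = 1576.
q = (−378 + 1576)/2 = 599, and p = q + 378 = 977.
Check: 599 · 977 = 585223.

977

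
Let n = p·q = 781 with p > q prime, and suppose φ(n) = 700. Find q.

φ(n) = (p−1)(q−1) = n − (p+q) + 1, so p + q = 781 − 700 + 1 = 82.
p and q are the roots of t² − 82t + 781 = 0.
Discriminant: 82² − 4·781 = 6724 − 3124 = 3600; √3600 = 60.
q = (82 − 60)/2 = 11, p = (82 + 60)/2 = 71.
Check: 11 · 71 = 781.

11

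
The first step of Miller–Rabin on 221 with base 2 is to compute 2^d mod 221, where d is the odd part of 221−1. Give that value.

128

221 − 1 = 220 = 2^2 · 55, so d = 55.
2^1 ≡ 2 (mod 221)
2^2 ≡ 2^2 = 4 ≡ 4 (mod 221)
2^4 ≡ 4^2 = 16 ≡ 16 (mod 221)
2^8 ≡ 16^2 = 256 ≡ 35 (mod 221)
2^16 ≡ 35^2 = 1225 ≡ 120 (mod 221)
2^32 ≡ 120^2 = 14400 ≡ 35 (mod 221)
55 = 32 + 16 + 4 + 2 + 1 in binary powers of 2.
So 2^55 ≡ 35 · 120 · 16 · 4 · 2 ≡ 128 (mod 221).
Squaring chain: 128 → 30; never reaches −1, so base 2 is a Miller–Rabin witness that 221 is composite.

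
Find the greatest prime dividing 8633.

8633 = 89 · 97
97 is prime.
So 8633 = 89 · 97; the largest prime factor is 97.

97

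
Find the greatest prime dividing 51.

51 = 3 · 17
17 is prime.
So 51 = 3 · 17; the largest prime factor is 17.

17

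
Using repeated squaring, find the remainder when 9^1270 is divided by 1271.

532

9^1 ≡ 9 (mod 1271)
9^2 ≡ 9^2 = 81 ≡ 81 (mod 1271)
9^4 ≡ 81^2 = 6561 ≡ 206 (mod 1271)
9^8 ≡ 206^2 = 42436 ≡ 493 (mod 1271)
9^16 ≡ 493^2 = 243049 ≡ 288 (mod 1271)
9^32 ≡ 288^2 = 82944 ≡ 329 (mod 1271)
9^64 ≡ 329^2 = 108241 ≡ 206 (mod 1271)
9^128 ≡ 206^2 = 42436 ≡ 493 (mod 1271)
9^256 ≡ 493^2 = 243049 ≡ 288 (mod 1271)
9^512 ≡ 288^2 = 82944 ≡ 329 (mod 1271)
9^1024 ≡ 329^2 = 108241 ≡ 206 (mod 1271)
1270 = 1024 + 128 + 64 + 32 + 16 + 4 + 2 in binary powers of 2.
So 9^1270 ≡ 206 · 493 · 206 · 329 · 288 · 206 · 81 ≡ 532 (mod 1271).
Since 532 ≠ 1, base 9 is a Fermat witness: 1271 is composite.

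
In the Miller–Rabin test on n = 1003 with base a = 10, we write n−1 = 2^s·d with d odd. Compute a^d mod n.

516

1003 − 1 = 1002 = 2^1 · 501, so d = 501.
10^1 ≡ 10 (mod 1003)
10^2 ≡ 10^2 = 100 ≡ 100 (mod 1003)
10^4 ≡ 100^2 = 10000 ≡ 973 (mod 1003)
10^8 ≡ 973^2 = 946729 ≡ 900 (mod 1003)
10^16 ≡ 900^2 = 810000 ≡ 579 (mod 1003)
10^32 ≡ 579^2 = 335241 ≡ 239 (mod 1003)
10^64 ≡ 239^2 = 57121 ≡ 953 (mod 1003)
10^128 ≡ 953^2 = 908209 ≡ 494 (mod 1003)
10^256 ≡ 494^2 = 244036 ≡ 307 (mod 1003)
501 = 256 + 128 + 64 + 32 + 16 + 4 + 1 in binary powers of 2.
So 10^501 ≡ 307 · 494 · 953 · 239 · 579 · 973 · 10 ≡ 516 (mod 1003).
Squaring chain: 516; never reaches −1, so base 10 is a Miller–Rabin witness that 1003 is composite.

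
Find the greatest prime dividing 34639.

34639 = 11 · 3149
3149 = 47 · 67
67 is prime.
So 34639 = 11 · 47 · 67; the largest prime factor is 67.

67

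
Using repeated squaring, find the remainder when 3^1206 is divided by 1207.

202

3^1 ≡ 3 (mod 1207)
3^2 ≡ 3^2 = 9 ≡ 9 (mod 1207)
3^4 ≡ 9^2 = 81 ≡ 81 (mod 1207)
3^8 ≡ 81^2 = 6561 ≡ 526 (mod 1207)
3^16 ≡ 526^2 = 276676 ≡ 273 (mod 1207)
3^32 ≡ 273^2 = 74529 ≡ 902 (mod 1207)
3^64 ≡ 902^2 = 813604 ≡ 86 (mod 1207)
3^128 ≡ 86^2 = 7396 ≡ 154 (mod 1207)
3^256 ≡ 154^2 = 23716 ≡ 783 (mod 1207)
3^512 ≡ 783^2 = 613089 ≡ 1140 (mod 1207)
3^1024 ≡ 1140^2 = 1299600 ≡ 868 (mod 1207)
1206 = 1024 + 128 + 32 + 16 + 4 + 2 in binary powers of 2.
So 3^1206 ≡ 868 · 154 · 902 · 273 · 81 · 9 ≡ 202 (mod 1207).
Since 202 ≠ 1, base 3 is a Fermat witness: 1207 is composite.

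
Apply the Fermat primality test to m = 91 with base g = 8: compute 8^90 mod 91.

8^1 ≡ 8 (mod 91)
8^2 ≡ 8^2 = 64 ≡ 64 (mod 91)
8^4 ≡ 64^2 = 4096 ≡ 1 (mod 91)
8^8 ≡ 1^2 = 1 ≡ 1 (mod 91)
8^16 ≡ 1^2 = 1 ≡ 1 (mod 91)
8^32 ≡ 1^2 = 1 ≡ 1 (mod 91)
8^64 ≡ 1^2 = 1 ≡ 1 (mod 91)
90 = 64 + 16 + 8 + 2 in binary powers of 2.
So 8^90 ≡ 1 · 1 · 1 · 64 ≡ 64 (mod 91).
Since 64 ≠ 1, base 8 is a Fermat witness: 91 is composite.

64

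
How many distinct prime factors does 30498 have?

5

30498 = 2 · 15249
15249 = 3 · 5083
5083 = 13 · 391
391 = 17 · 23
30498 = 2 · 3 · 13 · 17 · 23, which has 5 distinct prime factors.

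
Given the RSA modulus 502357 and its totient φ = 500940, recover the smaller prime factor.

691

φ(n) = (p−1)(q−1) = n − (p+q) + 1, so p + q = 502357 − 500940 + 1 = 1418.
p and q are the roots of t² − 1418t + 502357 = 0.
Discriminant: 1418² − 4·502357 = 2010724 − 2009428 = 1296; √1296 = 36.
q = (1418 − 36)/2 = 691, p = (1418 + 36)/2 = 727.
Check: 691 · 727 = 502357.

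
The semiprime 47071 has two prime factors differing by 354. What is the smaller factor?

103

Since p = q + 354, we have 47071 = q(q + 354), so q² + 354q − 47071 = 0.
Discriminant: 354² + 4·47071 = 125316 + 188284 = 313600; √313600 = 560.
q = (−354 + 560)/2 = 103, and p = q + 354 = 457.
Check: 103 · 457 = 47071.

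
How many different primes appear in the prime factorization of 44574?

5

44574 = 2 · 22287
22287 = 3 · 7429
7429 = 17 · 437
437 = 19 · 23
44574 = 2 · 3 · 17 · 19 · 23, which has 5 distinct prime factors.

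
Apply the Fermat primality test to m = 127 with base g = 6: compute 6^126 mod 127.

6^1 ≡ 6 (mod 127)
6^2 ≡ 6^2 = 36 ≡ 36 (mod 127)
6^4 ≡ 36^2 = 1296 ≡ 26 (mod 127)
6^8 ≡ 26^2 = 676 ≡ 41 (mod 127)
6^16 ≡ 41^2 = 1681 ≡ 30 (mod 127)
6^32 ≡ 30^2 = 900 ≡ 11 (mod 127)
6^64 ≡ 11^2 = 121 ≡ 121 (mod 127)
126 = 64 + 32 + 16 + 8 + 4 + 2 in binary powers of 2.
So 6^126 ≡ 121 · 11 · 30 · 41 · 26 · 36 ≡ 1 (mod 127).
Since the result is 1, base 6 gives no evidence that 127 is composite.

1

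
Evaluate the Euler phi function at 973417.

Factor: 973417 = 47 · 139 · 149.
φ(973417) = (47−1) · (139−1) · (149−1) = 46 · 138 · 148 = 939504.

939504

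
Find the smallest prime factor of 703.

703 is odd.
Digit sum 10, not divisible by 3.
Ends in 3: not divisible by 5.
7: 703 = 7·100 + 3
11: 703 = 11·63 + 10
13: 703 = 13·54 + 1
17: 703 = 17·41 + 6
19: 703 = 19·37

19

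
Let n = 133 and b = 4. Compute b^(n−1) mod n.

106

4^1 ≡ 4 (mod 133)
4^2 ≡ 4^2 = 16 ≡ 16 (mod 133)
4^4 ≡ 16^2 = 256 ≡ 123 (mod 133)
4^8 ≡ 123^2 = 15129 ≡ 100 (mod 133)
4^16 ≡ 100^2 = 10000 ≡ 25 (mod 133)
4^32 ≡ 25^2 = 625 ≡ 93 (mod 133)
4^64 ≡ 93^2 = 8649 ≡ 4 (mod 133)
4^128 ≡ 4^2 = 16 ≡ 16 (mod 133)
132 = 128 + 4 in binary powers of 2.
So 4^132 ≡ 16 · 123 ≡ 106 (mod 133).
Since 106 ≠ 1, base 4 is a Fermat witness: 133 is composite.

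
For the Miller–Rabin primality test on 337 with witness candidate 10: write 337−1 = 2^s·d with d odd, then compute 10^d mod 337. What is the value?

337 − 1 = 336 = 2^4 · 21, so d = 21.
10^1 ≡ 10 (mod 337)
10^2 ≡ 10^2 = 100 ≡ 100 (mod 337)
10^4 ≡ 100^2 = 10000 ≡ 227 (mod 337)
10^8 ≡ 227^2 = 51529 ≡ 305 (mod 337)
10^16 ≡ 305^2 = 93025 ≡ 13 (mod 337)
21 = 16 + 4 + 1 in binary powers of 2.
So 10^21 ≡ 13 · 227 · 10 ≡ 191 (mod 337).
Squaring chain: 191 → 85 → 148 → 336; reaches −1, so base 10 does not prove 337 composite.

191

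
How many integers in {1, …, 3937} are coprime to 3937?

Factor: 3937 = 31 · 127.
φ(3937) = (31−1) · (127−1) = 30 · 126 = 3780.

3780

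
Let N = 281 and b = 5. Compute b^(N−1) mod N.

1

5^1 ≡ 5 (mod 281)
5^2 ≡ 5^2 = 25 ≡ 25 (mod 281)
5^4 ≡ 25^2 = 625 ≡ 63 (mod 281)
5^8 ≡ 63^2 = 3969 ≡ 35 (mod 281)
5^16 ≡ 35^2 = 1225 ≡ 101 (mod 281)
5^32 ≡ 101^2 = 10201 ≡ 85 (mod 281)
5^64 ≡ 85^2 = 7225 ≡ 200 (mod 281)
5^128 ≡ 200^2 = 40000 ≡ 98 (mod 281)
5^256 ≡ 98^2 = 9604 ≡ 50 (mod 281)
280 = 256 + 16 + 8 in binary powers of 2.
So 5^280 ≡ 50 · 101 · 35 ≡ 1 (mod 281).
Since the result is 1, base 5 gives no evidence that 281 is composite.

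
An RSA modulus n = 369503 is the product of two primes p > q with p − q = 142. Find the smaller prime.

541

Since p = q + 142, we have 369503 = q(q + 142), so q² + 142q − 369503 = 0.
Discriminant: 142² + 4·369503 = 20164 + 1478012 = 1498176; √1498176 = 1224.
q = (−142 + 1224)/2 = 541, and p = q + 142 = 683.
Check: 541 · 683 = 369503.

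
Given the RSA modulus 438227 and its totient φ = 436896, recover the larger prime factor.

φ(n) = (p−1)(q−1) = n − (p+q) + 1, so p + q = 438227 − 436896 + 1 = 1332.
p and q are the roots of t² − 1332t + 438227 = 0.
Discriminant: 1332² − 4·438227 = 1774224 − 1752908 = 21316; √21316 = 146.
q = (1332 − 146)/2 = 593, p = (1332 + 146)/2 = 739.
Check: 593 · 739 = 438227.

739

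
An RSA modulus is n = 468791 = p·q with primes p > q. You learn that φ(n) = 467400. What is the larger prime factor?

φ(n) = (p−1)(q−1) = n − (p+q) + 1, so p + q = 468791 − 467400 + 1 = 1392.
p and q are the roots of t² − 1392t + 468791 = 0.
Discriminant: 1392² − 4·468791 = 1937664 − 1875164 = 62500; √62500 = 250.
q = (1392 − 250)/2 = 571, p = (1392 + 250)/2 = 821.
Check: 571 · 821 = 468791.

821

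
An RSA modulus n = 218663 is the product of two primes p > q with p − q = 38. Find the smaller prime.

Since p = q + 38, we have 218663 = q(q + 38), so q² + 38q − 218663 = 0.
Discriminant: 38² + 4·218663 = 1444 + 874652 = 876096; √876096 = 936.
q = (−38 + 936)/2 = 449, and p = q + 38 = 487.
Check: 449 · 487 = 218663.

449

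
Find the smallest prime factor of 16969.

71

16969 is odd.
Digit sum 31, not divisible by 3.
Ends in 9: not divisible by 5.
7: 16969 = 7·2424 + 1
11: 16969 = 11·1542 + 7
13: 16969 = 13·1305 + 4
17: 16969 = 17·998 + 3
19: 16969 = 19·893 + 2
23: 16969 = 23·737 + 18
29: 16969 = 29·585 + 4
31: 16969 = 31·547 + 12
37: 16969 = 37·458 + 23
41: 16969 = 41·413 + 36
43: 16969 = 43·394 + 27
47: 16969 = 47·361 + 2
53: 16969 = 53·320 + 9
59: 16969 = 59·287 + 36
61: 16969 = 61·278 + 11
67: 16969 = 67·253 + 18
71: 16969 = 71·239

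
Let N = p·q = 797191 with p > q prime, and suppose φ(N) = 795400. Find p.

971

φ(n) = (p−1)(q−1) = n − (p+q) + 1, so p + q = 797191 − 795400 + 1 = 1792.
p and q are the roots of t² − 1792t + 797191 = 0.
Discriminant: 1792² − 4·797191 = 3211264 − 3188764 = 22500; √22500 = 150.
q = (1792 − 150)/2 = 821, p = (1792 + 150)/2 = 971.
Check: 821 · 971 = 797191.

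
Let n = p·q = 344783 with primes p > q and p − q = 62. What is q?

557

Since p = q + 62, we have 344783 = q(q + 62), so q² + 62q − 344783 = 0.
Discriminant: 62² + 4·344783 = 3844 + 1379132 = 1382976; √1382976 = 1176.
q = (−62 + 1176)/2 = 557, and p = q + 62 = 619.
Check: 557 · 619 = 344783.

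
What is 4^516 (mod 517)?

147

4^1 ≡ 4 (mod 517)
4^2 ≡ 4^2 = 16 ≡ 16 (mod 517)
4^4 ≡ 16^2 = 256 ≡ 256 (mod 517)
4^8 ≡ 256^2 = 65536 ≡ 394 (mod 517)
4^16 ≡ 394^2 = 155236 ≡ 136 (mod 517)
4^32 ≡ 136^2 = 18496 ≡ 401 (mod 517)
4^64 ≡ 401^2 = 160801 ≡ 14 (mod 517)
4^128 ≡ 14^2 = 196 ≡ 196 (mod 517)
4^256 ≡ 196^2 = 38416 ≡ 158 (mod 517)
4^512 ≡ 158^2 = 24964 ≡ 148 (mod 517)
516 = 512 + 4 in binary powers of 2.
So 4^516 ≡ 148 · 256 ≡ 147 (mod 517).
Since 147 ≠ 1, base 4 is a Fermat witness: 517 is composite.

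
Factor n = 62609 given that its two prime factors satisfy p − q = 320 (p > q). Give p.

Since p = q + 320, we have 62609 = q(q + 320), so q² + 320q − 62609 = 0.
Discriminant: 320² + 4·62609 = 102400 + 250436 = 352836; √352836 = 594.
q = (−320 + 594)/2 = 137, and p = q + 320 = 457.
Check: 137 · 457 = 62609.

457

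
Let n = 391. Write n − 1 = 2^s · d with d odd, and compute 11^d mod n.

391 − 1 = 390 = 2^1 · 195, so d = 195.
11^1 ≡ 11 (mod 391)
11^2 ≡ 11^2 = 121 ≡ 121 (mod 391)
11^4 ≡ 121^2 = 14641 ≡ 174 (mod 391)
11^8 ≡ 174^2 = 30276 ≡ 169 (mod 391)
11^16 ≡ 169^2 = 28561 ≡ 18 (mod 391)
11^32 ≡ 18^2 = 324 ≡ 324 (mod 391)
11^64 ≡ 324^2 = 104976 ≡ 188 (mod 391)
11^128 ≡ 188^2 = 35344 ≡ 154 (mod 391)
195 = 128 + 64 + 2 + 1 in binary powers of 2.
So 11^195 ≡ 154 · 188 · 121 · 11 ≡ 107 (mod 391).
Squaring chain: 107; never reaches −1, so base 11 is a Miller–Rabin witness that 391 is composite.

107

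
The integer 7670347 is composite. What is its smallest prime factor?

79

7670347 is odd.
Digit sum 34, not divisible by 3.
Ends in 7: not divisible by 5.
7: 7670347 = 7·1095763 + 6
11: 7670347 = 11·697304 + 3
13: 7670347 = 13·590026 + 9
17: 7670347 = 17·451196 + 15
19: 7670347 = 19·403702 + 9
23: 7670347 = 23·333493 + 8
29: 7670347 = 29·264494 + 21
31: 7670347 = 31·247430 + 17
37: 7670347 = 37·207306 + 25
41: 7670347 = 41·187081 + 26
43: 7670347 = 43·178380 + 7
47: 7670347 = 47·163198 + 41
53: 7670347 = 53·144723 + 28
59: 7670347 = 59·130005 + 52
61: 7670347 = 61·125743 + 24
67: 7670347 = 67·114482 + 53
71: 7670347 = 71·108033 + 4
73: 7670347 = 73·105073 + 18
79: 7670347 = 79·97093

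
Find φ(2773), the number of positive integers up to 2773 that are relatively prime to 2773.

Factor: 2773 = 47 · 59.
φ(2773) = (47−1) · (59−1) = 46 · 58 = 2668.

2668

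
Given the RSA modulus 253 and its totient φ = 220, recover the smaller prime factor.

φ(n) = (p−1)(q−1) = n − (p+q) + 1, so p + q = 253 − 220 + 1 = 34.
p and q are the roots of t² − 34t + 253 = 0.
Discriminant: 34² − 4·253 = 1156 − 1012 = 144; √144 = 12.
q = (34 − 12)/2 = 11, p = (34 + 12)/2 = 23.
Check: 11 · 23 = 253.

11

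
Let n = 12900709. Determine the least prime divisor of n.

12900709 is odd.
Digit sum 28, not divisible by 3.
Ends in 9: not divisible by 5.
7: 12900709 = 7·1842958 + 3
11: 12900709 = 11·1172791 + 8
13: 12900709 = 13·992362 + 3
17: 12900709 = 17·758865 + 4
19: 12900709 = 19·678984 + 13
23: 12900709 = 23·560900 + 9
29: 12900709 = 29·444852 + 1
31: 12900709 = 31·416151 + 28
37: 12900709 = 37·348667 + 30
41: 12900709 = 41·314651 + 18
43: 12900709 = 43·300016 + 21
47: 12900709 = 47·274483 + 8
53: 12900709 = 53·243409 + 32
59: 12900709 = 59·218656 + 5
61: 12900709 = 61·211487 + 2
67: 12900709 = 67·192547 + 60
71: 12900709 = 71·181700 + 9
73: 12900709 = 73·176722 + 3
79: 12900709 = 79·163300 + 9
83: 12900709 = 83·155430 + 19
89: 12900709 = 89·144951 + 70
97: 12900709 = 97·132997

97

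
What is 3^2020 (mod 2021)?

253

3^1 ≡ 3 (mod 2021)
3^2 ≡ 3^2 = 9 ≡ 9 (mod 2021)
3^4 ≡ 9^2 = 81 ≡ 81 (mod 2021)
3^8 ≡ 81^2 = 6561 ≡ 498 (mod 2021)
3^16 ≡ 498^2 = 248004 ≡ 1442 (mod 2021)
3^32 ≡ 1442^2 = 2079364 ≡ 1776 (mod 2021)
3^64 ≡ 1776^2 = 3154176 ≡ 1416 (mod 2021)
3^128 ≡ 1416^2 = 2005056 ≡ 224 (mod 2021)
3^256 ≡ 224^2 = 50176 ≡ 1672 (mod 2021)
3^512 ≡ 1672^2 = 2795584 ≡ 541 (mod 2021)
3^1024 ≡ 541^2 = 292681 ≡ 1657 (mod 2021)
2020 = 1024 + 512 + 256 + 128 + 64 + 32 + 4 in binary powers of 2.
So 3^2020 ≡ 1657 · 541 · 1672 · 224 · 1416 · 1776 · 81 ≡ 253 (mod 2021).
Since 253 ≠ 1, base 3 is a Fermat witness: 2021 is composite.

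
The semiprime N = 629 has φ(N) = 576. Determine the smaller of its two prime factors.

17

φ(n) = (p−1)(q−1) = n − (p+q) + 1, so p + q = 629 − 576 + 1 = 54.
p and q are the roots of t² − 54t + 629 = 0.
Discriminant: 54² − 4·629 = 2916 − 2516 = 400; √400 = 20.
q = (54 − 20)/2 = 17, p = (54 + 20)/2 = 37.
Check: 17 · 37 = 629.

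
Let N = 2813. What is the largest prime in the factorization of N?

97

2813 = 29 · 97
97 is prime.
So 2813 = 29 · 97; the largest prime factor is 97.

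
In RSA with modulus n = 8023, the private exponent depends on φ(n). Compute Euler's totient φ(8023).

7840

Factor: 8023 = 71 · 113.
φ(8023) = (71−1) · (113−1) = 70 · 112 = 7840.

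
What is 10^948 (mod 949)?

10^1 ≡ 10 (mod 949)
10^2 ≡ 10^2 = 100 ≡ 100 (mod 949)
10^4 ≡ 100^2 = 10000 ≡ 510 (mod 949)
10^8 ≡ 510^2 = 260100 ≡ 74 (mod 949)
10^16 ≡ 74^2 = 5476 ≡ 731 (mod 949)
10^32 ≡ 731^2 = 534361 ≡ 74 (mod 949)
10^64 ≡ 74^2 = 5476 ≡ 731 (mod 949)
10^128 ≡ 731^2 = 534361 ≡ 74 (mod 949)
10^256 ≡ 74^2 = 5476 ≡ 731 (mod 949)
10^512 ≡ 731^2 = 534361 ≡ 74 (mod 949)
948 = 512 + 256 + 128 + 32 + 16 + 4 in binary powers of 2.
So 10^948 ≡ 74 · 731 · 74 · 74 · 731 · 510 ≡ 729 (mod 949).
Since 729 ≠ 1, base 10 is a Fermat witness: 949 is composite.

729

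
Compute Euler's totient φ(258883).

244608

Factor: 258883 = 29 · 79 · 113.
φ(258883) = (29−1) · (79−1) · (113−1) = 28 · 78 · 112 = 244608.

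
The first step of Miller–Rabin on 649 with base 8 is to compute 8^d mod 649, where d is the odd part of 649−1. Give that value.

514

649 − 1 = 648 = 2^3 · 81, so d = 81.
8^1 ≡ 8 (mod 649)
8^2 ≡ 8^2 = 64 ≡ 64 (mod 649)
8^4 ≡ 64^2 = 4096 ≡ 202 (mod 649)
8^8 ≡ 202^2 = 40804 ≡ 566 (mod 649)
8^16 ≡ 566^2 = 320356 ≡ 399 (mod 649)
8^32 ≡ 399^2 = 159201 ≡ 196 (mod 649)
8^64 ≡ 196^2 = 38416 ≡ 125 (mod 649)
81 = 64 + 16 + 1 in binary powers of 2.
So 8^81 ≡ 125 · 399 · 8 ≡ 514 (mod 649).
Squaring chain: 514 → 53 → 213; never reaches −1, so base 8 is a Miller–Rabin witness that 649 is composite.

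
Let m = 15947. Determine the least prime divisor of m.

15947 is odd.
Digit sum 26, not divisible by 3.
Ends in 7: not divisible by 5.
7: 15947 = 7·2278 + 1
11: 15947 = 11·1449 + 8
13: 15947 = 13·1226 + 9
17: 15947 = 17·938 + 1
19: 15947 = 19·839 + 6
23: 15947 = 23·693 + 8
29: 15947 = 29·549 + 26
31: 15947 = 31·514 + 13
37: 15947 = 37·431

37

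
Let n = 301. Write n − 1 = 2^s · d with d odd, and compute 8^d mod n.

260

301 − 1 = 300 = 2^2 · 75, so d = 75.
8^1 ≡ 8 (mod 301)
8^2 ≡ 8^2 = 64 ≡ 64 (mod 301)
8^4 ≡ 64^2 = 4096 ≡ 183 (mod 301)
8^8 ≡ 183^2 = 33489 ≡ 78 (mod 301)
8^16 ≡ 78^2 = 6084 ≡ 64 (mod 301)
8^32 ≡ 64^2 = 4096 ≡ 183 (mod 301)
8^64 ≡ 183^2 = 33489 ≡ 78 (mod 301)
75 = 64 + 8 + 2 + 1 in binary powers of 2.
So 8^75 ≡ 78 · 78 · 64 · 8 ≡ 260 (mod 301).
Squaring chain: 260 → 176; never reaches −1, so base 8 is a Miller–Rabin witness that 301 is composite.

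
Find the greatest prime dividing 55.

55 = 5 · 11
11 is prime.
So 55 = 5 · 11; the largest prime factor is 11.

11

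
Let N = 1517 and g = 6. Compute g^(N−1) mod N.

6^1 ≡ 6 (mod 1517)
6^2 ≡ 6^2 = 36 ≡ 36 (mod 1517)
6^4 ≡ 36^2 = 1296 ≡ 1296 (mod 1517)
6^8 ≡ 1296^2 = 1679616 ≡ 297 (mod 1517)
6^16 ≡ 297^2 = 88209 ≡ 223 (mod 1517)
6^32 ≡ 223^2 = 49729 ≡ 1185 (mod 1517)
6^64 ≡ 1185^2 = 1404225 ≡ 1000 (mod 1517)
6^128 ≡ 1000^2 = 1000000 ≡ 297 (mod 1517)
6^256 ≡ 297^2 = 88209 ≡ 223 (mod 1517)
6^512 ≡ 223^2 = 49729 ≡ 1185 (mod 1517)
6^1024 ≡ 1185^2 = 1404225 ≡ 1000 (mod 1517)
1516 = 1024 + 256 + 128 + 64 + 32 + 8 + 4 in binary powers of 2.
So 6^1516 ≡ 1000 · 223 · 297 · 1000 · 1185 · 297 · 1296 ≡ 556 (mod 1517).
Since 556 ≠ 1, base 6 is a Fermat witness: 1517 is composite.

556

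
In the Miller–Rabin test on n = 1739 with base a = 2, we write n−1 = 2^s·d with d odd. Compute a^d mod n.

1623

1739 − 1 = 1738 = 2^1 · 869, so d = 869.
2^1 ≡ 2 (mod 1739)
2^2 ≡ 2^2 = 4 ≡ 4 (mod 1739)
2^4 ≡ 4^2 = 16 ≡ 16 (mod 1739)
2^8 ≡ 16^2 = 256 ≡ 256 (mod 1739)
2^16 ≡ 256^2 = 65536 ≡ 1193 (mod 1739)
2^32 ≡ 1193^2 = 1423249 ≡ 747 (mod 1739)
2^64 ≡ 747^2 = 558009 ≡ 1529 (mod 1739)
2^128 ≡ 1529^2 = 2337841 ≡ 625 (mod 1739)
2^256 ≡ 625^2 = 390625 ≡ 1089 (mod 1739)
2^512 ≡ 1089^2 = 1185921 ≡ 1662 (mod 1739)
869 = 512 + 256 + 64 + 32 + 4 + 1 in binary powers of 2.
So 2^869 ≡ 1662 · 1089 · 1529 · 747 · 16 · 2 ≡ 1623 (mod 1739).
Squaring chain: 1623; never reaches −1, so base 2 is a Miller–Rabin witness that 1739 is composite.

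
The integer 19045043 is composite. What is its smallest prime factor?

73

19045043 is odd.
Digit sum 26, not divisible by 3.
Ends in 3: not divisible by 5.
7: 19045043 = 7·2720720 + 3
11: 19045043 = 11·1731367 + 6
13: 19045043 = 13·1465003 + 4
17: 19045043 = 17·1120296 + 11
19: 19045043 = 19·1002370 + 13
23: 19045043 = 23·828045 + 8
29: 19045043 = 29·656725 + 18
31: 19045043 = 31·614356 + 7
37: 19045043 = 37·514730 + 33
41: 19045043 = 41·464513 + 10
43: 19045043 = 43·442907 + 42
47: 19045043 = 47·405213 + 32
53: 19045043 = 53·359340 + 23
59: 19045043 = 59·322797 + 20
61: 19045043 = 61·312213 + 50
67: 19045043 = 67·284254 + 25
71: 19045043 = 71·268240 + 3
73: 19045043 = 73·260891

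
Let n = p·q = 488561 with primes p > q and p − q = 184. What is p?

797

Since p = q + 184, we have 488561 = q(q + 184), so q² + 184q − 488561 = 0.
Discriminant: 184² + 4·488561 = 33856 + 1954244 = 1988100; √1988100 = 1410.
q = (−184 + 1410)/2 = 613, and p = q + 184 = 797.
Check: 613 · 797 = 488561.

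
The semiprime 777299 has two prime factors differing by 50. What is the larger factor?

907

Since p = q + 50, we have 777299 = q(q + 50), so q² + 50q − 777299 = 0.
Discriminant: 50² + 4·777299 = 2500 + 3109196 = 3111696; √3111696 = 1764.
q = (−50 + 1764)/2 = 857, and p = q + 50 = 907.
Check: 857 · 907 = 777299.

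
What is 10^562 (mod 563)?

10^1 ≡ 10 (mod 563)
10^2 ≡ 10^2 = 100 ≡ 100 (mod 563)
10^4 ≡ 100^2 = 10000 ≡ 429 (mod 563)
10^8 ≡ 429^2 = 184041 ≡ 503 (mod 563)
10^16 ≡ 503^2 = 253009 ≡ 222 (mod 563)
10^32 ≡ 222^2 = 49284 ≡ 303 (mod 563)
10^64 ≡ 303^2 = 91809 ≡ 40 (mod 563)
10^128 ≡ 40^2 = 1600 ≡ 474 (mod 563)
10^256 ≡ 474^2 = 224676 ≡ 39 (mod 563)
10^512 ≡ 39^2 = 1521 ≡ 395 (mod 563)
562 = 512 + 32 + 16 + 2 in binary powers of 2.
So 10^562 ≡ 395 · 303 · 222 · 100 ≡ 1 (mod 563).
Since the result is 1, base 10 gives no evidence that 563 is composite.

1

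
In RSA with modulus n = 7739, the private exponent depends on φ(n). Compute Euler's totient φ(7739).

Factor: 7739 = 71 · 109.
φ(7739) = (71−1) · (109−1) = 70 · 108 = 7560.

7560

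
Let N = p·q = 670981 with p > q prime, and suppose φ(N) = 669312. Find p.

997

φ(n) = (p−1)(q−1) = n − (p+q) + 1, so p + q = 670981 − 669312 + 1 = 1670.
p and q are the roots of t² − 1670t + 670981 = 0.
Discriminant: 1670² − 4·670981 = 2788900 − 2683924 = 104976; √104976 = 324.
q = (1670 − 324)/2 = 673, p = (1670 + 324)/2 = 997.
Check: 673 · 997 = 670981.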